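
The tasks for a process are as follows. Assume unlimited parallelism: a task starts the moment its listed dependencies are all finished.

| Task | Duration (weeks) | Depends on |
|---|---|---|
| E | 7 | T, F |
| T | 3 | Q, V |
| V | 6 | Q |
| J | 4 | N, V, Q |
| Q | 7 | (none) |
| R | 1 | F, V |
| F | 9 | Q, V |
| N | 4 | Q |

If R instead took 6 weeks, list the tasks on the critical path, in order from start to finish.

Q, V, F, E

The binding path is Q→V→F→E = 7+6+9+7 = 29; finish at 29 weeks.
R has 6 weeks of float (longest path through it is 23).
No other chain overtakes it, so the finish is 29 weeks.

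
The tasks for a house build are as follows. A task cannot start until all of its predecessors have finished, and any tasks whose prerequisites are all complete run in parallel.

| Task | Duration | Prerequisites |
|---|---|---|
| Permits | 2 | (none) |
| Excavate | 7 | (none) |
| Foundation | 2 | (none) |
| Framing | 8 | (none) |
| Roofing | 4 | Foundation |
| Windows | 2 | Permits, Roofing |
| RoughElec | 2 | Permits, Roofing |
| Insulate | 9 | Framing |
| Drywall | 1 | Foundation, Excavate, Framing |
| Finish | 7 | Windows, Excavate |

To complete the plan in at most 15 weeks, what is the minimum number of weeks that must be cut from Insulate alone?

Current finish: 17 weeks; target: 15.
Insulate is on every critical path, so each week cut from Insulate cuts the finish by one (this holds down to a finish of 15).
Need 17 − 15 = 2 weeks off Insulate → Insulate becomes 7 weeks, finish becomes 15.

2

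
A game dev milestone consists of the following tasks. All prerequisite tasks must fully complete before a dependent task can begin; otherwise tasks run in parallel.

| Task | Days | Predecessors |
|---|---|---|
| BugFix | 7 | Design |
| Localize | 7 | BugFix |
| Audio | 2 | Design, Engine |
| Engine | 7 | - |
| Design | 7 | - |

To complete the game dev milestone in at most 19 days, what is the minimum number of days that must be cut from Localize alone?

Current finish: 21 days; target: 19.
Localize is on every critical path, so each day cut from Localize cuts the finish by one (this holds down to a finish of 15).
Need 21 − 19 = 2 days off Localize → Localize becomes 5 days, finish becomes 19.

2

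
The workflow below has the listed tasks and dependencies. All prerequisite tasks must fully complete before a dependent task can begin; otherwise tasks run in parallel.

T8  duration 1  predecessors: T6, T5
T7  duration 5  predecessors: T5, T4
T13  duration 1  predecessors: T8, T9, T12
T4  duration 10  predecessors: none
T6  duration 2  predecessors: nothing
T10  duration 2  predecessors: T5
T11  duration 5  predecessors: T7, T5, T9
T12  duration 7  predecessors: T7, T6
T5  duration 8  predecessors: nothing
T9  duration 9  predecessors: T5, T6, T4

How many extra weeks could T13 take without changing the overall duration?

T4→T9→T11 = 10+9+5 = 24 sets the makespan at 24 weeks.
T13 finishes as early as 23 and must finish by 24.
So T13 can slip 24 − 23 = 1 week.

1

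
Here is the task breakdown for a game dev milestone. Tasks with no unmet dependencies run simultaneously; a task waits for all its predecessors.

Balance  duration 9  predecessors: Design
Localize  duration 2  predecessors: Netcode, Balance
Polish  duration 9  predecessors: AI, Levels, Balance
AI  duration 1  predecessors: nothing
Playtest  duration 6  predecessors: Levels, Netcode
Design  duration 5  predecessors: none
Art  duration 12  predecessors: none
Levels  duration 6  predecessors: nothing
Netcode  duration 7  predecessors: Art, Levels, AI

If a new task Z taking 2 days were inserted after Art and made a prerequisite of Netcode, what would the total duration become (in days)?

Originally the schedule takes 25 days.
With Z inserted, Netcode now waits for max(Art, Levels, AI, Z).
New critical path: Art→Z→Netcode→Playtest = 12+2+7+6 = 27 ⇒ 27 days.

27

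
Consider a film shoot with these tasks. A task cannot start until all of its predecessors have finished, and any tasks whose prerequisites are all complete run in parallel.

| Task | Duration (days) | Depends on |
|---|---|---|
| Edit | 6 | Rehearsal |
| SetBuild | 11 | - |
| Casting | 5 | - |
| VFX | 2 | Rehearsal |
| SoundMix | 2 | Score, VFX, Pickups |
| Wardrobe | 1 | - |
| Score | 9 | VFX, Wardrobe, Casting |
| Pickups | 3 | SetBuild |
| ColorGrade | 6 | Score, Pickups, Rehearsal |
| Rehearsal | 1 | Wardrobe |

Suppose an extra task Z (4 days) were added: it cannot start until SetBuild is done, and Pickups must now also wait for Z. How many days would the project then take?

Originally the project takes 20 days.
With Z inserted, Pickups now waits for max(SetBuild, Z).
New critical path: SetBuild→Z→Pickups→ColorGrade = 11+4+3+6 = 24 ⇒ 24 days.

24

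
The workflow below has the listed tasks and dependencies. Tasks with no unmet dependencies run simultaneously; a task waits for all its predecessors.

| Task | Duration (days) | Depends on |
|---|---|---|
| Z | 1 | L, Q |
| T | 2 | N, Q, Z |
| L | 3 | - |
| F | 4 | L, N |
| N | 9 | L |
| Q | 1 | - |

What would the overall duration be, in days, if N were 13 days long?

As given, the longest chain is L→N→F = 3+9+4 = 16, so the finish is 16 days.
N is on the critical path; changing it to 13 makes that path 20 days.
The critical path is still L→N→F; finish is now 20 days.

20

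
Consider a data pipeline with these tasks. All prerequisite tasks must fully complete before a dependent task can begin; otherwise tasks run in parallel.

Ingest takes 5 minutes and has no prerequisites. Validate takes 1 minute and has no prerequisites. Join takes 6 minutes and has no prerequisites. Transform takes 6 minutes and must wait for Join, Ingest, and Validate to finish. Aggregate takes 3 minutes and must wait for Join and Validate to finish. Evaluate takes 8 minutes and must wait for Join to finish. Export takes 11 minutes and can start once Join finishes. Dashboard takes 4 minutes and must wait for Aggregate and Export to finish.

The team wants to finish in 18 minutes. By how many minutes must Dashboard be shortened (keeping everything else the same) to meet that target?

Current finish: 21 minutes; target: 18.
Dashboard is on every critical path, so each minute cut from Dashboard cuts the finish by one (this holds down to a finish of 18).
Need 21 − 18 = 3 minutes off Dashboard → Dashboard becomes 1 minute, finish becomes 18.

3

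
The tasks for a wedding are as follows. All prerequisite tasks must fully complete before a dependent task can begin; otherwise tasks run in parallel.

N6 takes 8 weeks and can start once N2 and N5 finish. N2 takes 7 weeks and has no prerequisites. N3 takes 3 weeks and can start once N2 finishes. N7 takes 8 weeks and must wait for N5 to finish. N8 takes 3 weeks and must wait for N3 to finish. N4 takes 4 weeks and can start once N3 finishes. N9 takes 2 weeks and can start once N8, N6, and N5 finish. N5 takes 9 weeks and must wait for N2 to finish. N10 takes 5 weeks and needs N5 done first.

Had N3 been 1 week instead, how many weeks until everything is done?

Baseline: N2→N5→N6→N9 = 7+9+8+2 = 26 → 26 weeks.
N3 has 11 weeks of float (longest path through it is 15).
The critical path is still N2→N5→N6→N9; finish is now 26 weeks.

26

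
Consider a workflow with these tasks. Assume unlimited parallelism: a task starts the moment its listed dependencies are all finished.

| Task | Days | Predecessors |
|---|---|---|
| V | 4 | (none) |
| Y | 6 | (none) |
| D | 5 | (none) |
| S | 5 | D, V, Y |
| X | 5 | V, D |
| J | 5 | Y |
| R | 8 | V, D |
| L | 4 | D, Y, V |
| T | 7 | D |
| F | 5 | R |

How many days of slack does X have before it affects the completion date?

D→R→F = 5+8+5 = 18 sets the makespan at 18 days.
Longest path through X: 10 days (earliest finish 10, latest finish 18).
Slack of X = 13 − 5 = 8 days.

8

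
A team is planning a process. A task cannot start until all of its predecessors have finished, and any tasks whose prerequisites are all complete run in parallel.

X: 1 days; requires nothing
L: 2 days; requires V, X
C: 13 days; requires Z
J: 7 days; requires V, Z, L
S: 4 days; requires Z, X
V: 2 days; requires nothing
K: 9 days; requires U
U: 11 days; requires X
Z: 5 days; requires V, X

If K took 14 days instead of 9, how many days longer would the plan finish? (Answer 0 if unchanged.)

5

Critical path before the change: X→U→K = 1+11+9 = 21 giving 21 days.
Since K is critical, the +5 change carries straight to that chain (now 26 days).
No other chain overtakes it, so the finish is 26 days.
Change in finish: 26 − 21 = +5 days.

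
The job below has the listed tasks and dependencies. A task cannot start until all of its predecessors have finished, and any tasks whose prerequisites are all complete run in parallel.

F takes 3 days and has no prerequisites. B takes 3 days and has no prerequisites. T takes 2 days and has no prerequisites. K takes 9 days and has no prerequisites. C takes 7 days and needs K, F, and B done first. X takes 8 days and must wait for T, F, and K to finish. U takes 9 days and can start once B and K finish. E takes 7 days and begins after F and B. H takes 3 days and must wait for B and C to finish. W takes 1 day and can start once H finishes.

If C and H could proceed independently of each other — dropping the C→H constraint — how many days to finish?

18

Original critical path: K→C→H→W = 9+7+3+1 = 20 ⇒ 20 days.
Without C→H, H's earliest start moves from 16 to 3.
The longest chain is now K→U = 9+9 = 18, so the job takes 18 days.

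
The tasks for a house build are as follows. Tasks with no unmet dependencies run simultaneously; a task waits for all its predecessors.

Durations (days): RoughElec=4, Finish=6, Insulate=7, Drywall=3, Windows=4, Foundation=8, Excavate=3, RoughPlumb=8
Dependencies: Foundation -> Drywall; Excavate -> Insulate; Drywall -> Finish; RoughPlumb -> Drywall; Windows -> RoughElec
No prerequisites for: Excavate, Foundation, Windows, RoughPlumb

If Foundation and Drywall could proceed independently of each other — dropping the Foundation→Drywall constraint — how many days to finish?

Before: longest chain Foundation→Drywall→Finish = 8+3+6 = 17, finish 17.
Dropping Foundation→Drywall doesn't change Drywall's earliest start (8); another predecessor still binds.
The longest chain is now RoughPlumb→Drywall→Finish = 8+3+6 = 17, so the project takes 17 days.

17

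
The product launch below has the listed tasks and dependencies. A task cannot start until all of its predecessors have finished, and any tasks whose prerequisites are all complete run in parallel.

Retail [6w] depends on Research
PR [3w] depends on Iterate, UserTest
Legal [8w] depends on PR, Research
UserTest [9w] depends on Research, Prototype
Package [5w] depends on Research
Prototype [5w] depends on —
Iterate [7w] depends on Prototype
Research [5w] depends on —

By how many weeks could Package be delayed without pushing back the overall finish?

Research→UserTest→PR→Legal = 5+9+3+8 = 25 sets the makespan at 25 weeks.
Longest path through Package: 10 weeks (earliest finish 10, latest finish 25).
Slack of Package = 20 − 5 = 15 weeks.

15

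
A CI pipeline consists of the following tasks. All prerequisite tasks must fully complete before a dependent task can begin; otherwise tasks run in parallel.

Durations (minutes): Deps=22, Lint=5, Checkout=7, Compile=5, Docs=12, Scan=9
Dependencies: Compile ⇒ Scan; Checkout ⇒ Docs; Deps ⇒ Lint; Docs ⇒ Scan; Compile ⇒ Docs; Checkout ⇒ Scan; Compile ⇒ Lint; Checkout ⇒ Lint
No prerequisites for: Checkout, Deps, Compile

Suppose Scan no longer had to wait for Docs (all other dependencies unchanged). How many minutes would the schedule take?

27

With the dependency in place, Checkout→Docs→Scan = 7+12+9 = 28 sets the finish at 28 minutes.
Without Docs→Scan, Scan's earliest start moves from 19 to 7.
The longest chain is now Deps→Lint = 22+5 = 27, so the schedule takes 27 minutes.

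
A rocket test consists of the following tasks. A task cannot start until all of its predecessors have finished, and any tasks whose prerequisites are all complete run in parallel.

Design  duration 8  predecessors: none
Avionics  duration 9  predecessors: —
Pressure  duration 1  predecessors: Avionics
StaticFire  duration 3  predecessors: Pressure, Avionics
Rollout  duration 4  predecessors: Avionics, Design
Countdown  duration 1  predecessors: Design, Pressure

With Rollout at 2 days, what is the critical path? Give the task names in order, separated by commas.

Critical path before the change: Avionics→Rollout = 9+4 = 13 giving 13 days.
Rollout lies on that path, so at 2 days the path becomes 11 days.
The binding chain switches to Avionics→Pressure→StaticFire = 9+1+3 = 13; finish 13 days.

Avionics, Pressure, StaticFire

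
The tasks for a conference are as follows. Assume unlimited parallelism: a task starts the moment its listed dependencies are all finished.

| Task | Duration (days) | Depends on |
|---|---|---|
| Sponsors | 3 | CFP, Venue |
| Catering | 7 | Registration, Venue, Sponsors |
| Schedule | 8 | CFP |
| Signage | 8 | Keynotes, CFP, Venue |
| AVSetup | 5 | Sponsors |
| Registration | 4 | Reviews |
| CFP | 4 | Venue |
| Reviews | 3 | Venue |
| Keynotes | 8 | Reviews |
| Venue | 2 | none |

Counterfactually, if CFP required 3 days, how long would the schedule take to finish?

Baseline: Venue→Reviews→Keynotes→Signage = 2+3+8+8 = 21 → 21 days.
CFP is off the critical path — its longest chain is 16 days, giving 5 of slack.
The critical path is still Venue→Reviews→Keynotes→Signage; finish is now 21 days.

21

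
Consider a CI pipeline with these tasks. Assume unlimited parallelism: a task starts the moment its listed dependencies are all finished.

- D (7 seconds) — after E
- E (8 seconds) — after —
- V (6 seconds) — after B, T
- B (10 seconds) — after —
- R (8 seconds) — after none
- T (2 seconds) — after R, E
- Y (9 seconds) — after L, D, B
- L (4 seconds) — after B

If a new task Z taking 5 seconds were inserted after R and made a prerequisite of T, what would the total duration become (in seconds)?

24

Originally the plan takes 24 seconds.
With Z inserted, T now waits for max(R, E, Z).
New critical path: E→D→Y = 8+7+9 = 24 ⇒ 24 seconds.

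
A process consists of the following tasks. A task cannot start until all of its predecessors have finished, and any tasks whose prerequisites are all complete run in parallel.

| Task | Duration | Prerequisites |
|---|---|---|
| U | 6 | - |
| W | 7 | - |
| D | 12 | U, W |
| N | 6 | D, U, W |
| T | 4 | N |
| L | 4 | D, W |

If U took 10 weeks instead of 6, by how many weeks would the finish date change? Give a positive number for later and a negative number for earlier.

3

The binding path is W→D→N→T = 7+12+6+4 = 29; finish at 29 weeks.
U has 1 week of float (longest path through it is 28).
The binding chain switches to U→D→N→T = 10+12+6+4 = 32; finish 32 weeks.
Change in finish: 32 − 29 = +3 weeks.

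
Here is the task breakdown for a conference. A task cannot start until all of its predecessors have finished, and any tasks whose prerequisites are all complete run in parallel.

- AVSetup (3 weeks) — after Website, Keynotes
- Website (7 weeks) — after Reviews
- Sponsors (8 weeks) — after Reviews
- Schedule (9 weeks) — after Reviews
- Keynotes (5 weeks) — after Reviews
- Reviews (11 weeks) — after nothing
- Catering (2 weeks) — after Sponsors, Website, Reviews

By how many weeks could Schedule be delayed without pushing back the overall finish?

1

Critical path: Reviews→Sponsors→Catering = 11+8+2 = 21, so the finish is 21 weeks.
The longest chain containing Schedule totals 20 weeks.
Slack of Schedule = 12 − 11 = 1 week.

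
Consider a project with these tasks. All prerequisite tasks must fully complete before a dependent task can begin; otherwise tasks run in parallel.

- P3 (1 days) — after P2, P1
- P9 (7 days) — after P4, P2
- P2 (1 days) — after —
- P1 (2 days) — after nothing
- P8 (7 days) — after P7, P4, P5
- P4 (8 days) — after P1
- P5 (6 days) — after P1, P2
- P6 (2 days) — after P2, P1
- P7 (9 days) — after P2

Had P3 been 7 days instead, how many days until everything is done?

Baseline: P1→P4→P8 = 2+8+7 = 17 → 17 days.
P3 is off the critical path — its longest chain is 3 days, giving 14 of slack.
That remains the longest chain; total 17 days.

17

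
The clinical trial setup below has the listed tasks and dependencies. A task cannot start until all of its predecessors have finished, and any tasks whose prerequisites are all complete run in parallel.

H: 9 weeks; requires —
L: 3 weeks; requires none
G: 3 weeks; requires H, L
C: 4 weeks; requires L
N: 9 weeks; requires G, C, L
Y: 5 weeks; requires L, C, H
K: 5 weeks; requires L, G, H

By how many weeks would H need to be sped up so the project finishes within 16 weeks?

Current finish: 21 weeks; target: 16.
H is on every critical path, so each week cut from H cuts the finish by one (this holds down to a finish of 16).
Need 21 − 16 = 5 weeks off H → H becomes 4 weeks, finish becomes 16.

5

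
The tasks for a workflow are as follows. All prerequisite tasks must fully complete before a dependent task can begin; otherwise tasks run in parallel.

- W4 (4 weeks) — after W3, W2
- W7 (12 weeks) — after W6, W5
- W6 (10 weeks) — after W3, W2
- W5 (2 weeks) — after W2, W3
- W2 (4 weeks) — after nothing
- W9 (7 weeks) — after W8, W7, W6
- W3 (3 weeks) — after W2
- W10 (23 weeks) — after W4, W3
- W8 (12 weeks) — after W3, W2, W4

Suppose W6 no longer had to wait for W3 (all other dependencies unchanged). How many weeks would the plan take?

Before: longest chain W2→W3→W6→W7→W9 = 4+3+10+12+7 = 36, finish 36.
Without W3→W6, W6's earliest start moves from 7 to 4.
New critical path: W2→W3→W4→W10 = 4+3+4+23 = 34 ⇒ 34 weeks.

34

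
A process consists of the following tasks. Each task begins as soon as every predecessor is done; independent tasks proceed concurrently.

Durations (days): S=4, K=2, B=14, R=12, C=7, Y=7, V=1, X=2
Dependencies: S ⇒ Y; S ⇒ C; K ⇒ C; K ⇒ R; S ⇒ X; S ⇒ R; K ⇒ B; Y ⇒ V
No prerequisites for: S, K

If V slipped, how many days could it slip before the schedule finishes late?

The longest chain is S→R = 4+12 = 16; overall finish 16 days.
The longest chain containing V totals 12 days.
Slack of V = 15 − 11 = 4 days.

4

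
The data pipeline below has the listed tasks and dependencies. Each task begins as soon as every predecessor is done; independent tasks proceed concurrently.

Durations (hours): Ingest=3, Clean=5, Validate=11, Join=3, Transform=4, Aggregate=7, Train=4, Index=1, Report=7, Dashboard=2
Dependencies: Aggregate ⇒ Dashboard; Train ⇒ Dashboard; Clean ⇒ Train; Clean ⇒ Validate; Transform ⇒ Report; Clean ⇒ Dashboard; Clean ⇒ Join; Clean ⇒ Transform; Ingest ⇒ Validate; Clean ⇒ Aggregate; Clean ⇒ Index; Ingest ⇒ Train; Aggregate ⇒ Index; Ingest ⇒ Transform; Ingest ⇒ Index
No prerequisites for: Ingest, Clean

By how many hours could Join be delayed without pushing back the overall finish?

8

The longest chain is Clean→Validate = 5+11 = 16; overall finish 16 hours.
The longest chain containing Join totals 8 hours.
So Join can slip 16 − 8 = 8 hours.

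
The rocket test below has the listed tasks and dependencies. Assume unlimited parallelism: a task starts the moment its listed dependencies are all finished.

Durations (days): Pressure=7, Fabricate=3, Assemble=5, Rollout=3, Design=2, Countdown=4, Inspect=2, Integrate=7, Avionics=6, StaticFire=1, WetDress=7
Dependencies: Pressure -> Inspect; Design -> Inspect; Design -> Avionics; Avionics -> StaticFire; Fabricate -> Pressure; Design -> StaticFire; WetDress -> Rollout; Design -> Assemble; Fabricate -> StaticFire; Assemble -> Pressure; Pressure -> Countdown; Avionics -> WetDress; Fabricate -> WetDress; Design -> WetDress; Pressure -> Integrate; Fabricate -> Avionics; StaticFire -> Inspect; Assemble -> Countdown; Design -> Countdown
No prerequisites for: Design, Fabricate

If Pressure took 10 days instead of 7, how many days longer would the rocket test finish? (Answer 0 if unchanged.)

3

Actual critical path: Design→Assemble→Pressure→Integrate = 2+5+7+7 = 21 ⇒ 21 days.
Since Pressure is critical, the +3 change carries straight to that chain (now 24 days).
That remains the longest chain; total 24 days.
Change in finish: 24 − 21 = +3 days.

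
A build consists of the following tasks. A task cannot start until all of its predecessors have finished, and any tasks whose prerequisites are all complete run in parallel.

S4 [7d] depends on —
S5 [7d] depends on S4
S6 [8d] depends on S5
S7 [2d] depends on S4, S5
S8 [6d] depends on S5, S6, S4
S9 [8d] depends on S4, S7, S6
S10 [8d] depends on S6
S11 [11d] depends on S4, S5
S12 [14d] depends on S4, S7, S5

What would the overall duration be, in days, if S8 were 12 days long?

34

Critical path before the change: S4→S5→S6→S9 = 7+7+8+8 = 30 giving 30 days.
The longest path through S8 is only 28 days, so S8 has float 2.
Now S4→S5→S6→S8 = 7+7+8+12 = 34 is longest, so the finish becomes 34 days.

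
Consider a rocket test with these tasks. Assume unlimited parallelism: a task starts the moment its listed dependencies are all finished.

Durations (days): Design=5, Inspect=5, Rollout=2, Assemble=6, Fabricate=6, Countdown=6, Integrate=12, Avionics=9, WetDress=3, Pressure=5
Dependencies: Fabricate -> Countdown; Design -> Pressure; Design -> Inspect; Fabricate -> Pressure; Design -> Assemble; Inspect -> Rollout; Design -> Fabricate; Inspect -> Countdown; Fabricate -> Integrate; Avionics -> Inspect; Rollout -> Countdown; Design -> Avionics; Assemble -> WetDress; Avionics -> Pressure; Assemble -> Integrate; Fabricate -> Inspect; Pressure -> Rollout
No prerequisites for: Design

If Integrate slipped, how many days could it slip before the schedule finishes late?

Design→Avionics→Pressure→Rollout→Countdown = 5+9+5+2+6 = 27 sets the makespan at 27 days.
Integrate finishes as early as 23 and must finish by 27.
Float = 27 − 23 = 4.

4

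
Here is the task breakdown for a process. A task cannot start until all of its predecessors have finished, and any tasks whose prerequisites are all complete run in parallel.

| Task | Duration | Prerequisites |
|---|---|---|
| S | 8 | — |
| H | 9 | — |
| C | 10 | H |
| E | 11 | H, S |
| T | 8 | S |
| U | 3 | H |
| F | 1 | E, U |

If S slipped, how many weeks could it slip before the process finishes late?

H→E→F = 9+11+1 = 21 sets the makespan at 21 weeks.
Longest path through S: 20 weeks (earliest finish 8, latest finish 9).
So S can slip 9 − 8 = 1 week.

1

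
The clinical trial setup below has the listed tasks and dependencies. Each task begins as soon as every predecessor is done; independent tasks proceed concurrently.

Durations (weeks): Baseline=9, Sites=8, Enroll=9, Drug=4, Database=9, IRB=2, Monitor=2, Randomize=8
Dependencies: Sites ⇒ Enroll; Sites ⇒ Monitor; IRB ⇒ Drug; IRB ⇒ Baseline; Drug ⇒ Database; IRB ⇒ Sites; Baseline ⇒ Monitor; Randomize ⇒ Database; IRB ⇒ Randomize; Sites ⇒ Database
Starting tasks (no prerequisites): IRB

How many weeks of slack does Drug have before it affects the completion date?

IRB→Sites→Enroll = 2+8+9 = 19 sets the makespan at 19 weeks.
The longest chain containing Drug totals 15 weeks.
Float = 19 − 15 = 4.

4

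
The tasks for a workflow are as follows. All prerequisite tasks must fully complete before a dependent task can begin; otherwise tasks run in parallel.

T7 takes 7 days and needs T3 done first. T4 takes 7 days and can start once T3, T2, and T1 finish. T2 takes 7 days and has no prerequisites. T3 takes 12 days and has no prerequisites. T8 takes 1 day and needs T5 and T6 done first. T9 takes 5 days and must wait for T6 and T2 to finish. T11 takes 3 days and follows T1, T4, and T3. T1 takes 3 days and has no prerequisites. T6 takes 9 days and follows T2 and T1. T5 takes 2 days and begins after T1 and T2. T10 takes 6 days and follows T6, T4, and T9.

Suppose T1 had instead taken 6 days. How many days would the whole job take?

27

Critical path before the change: T2→T6→T9→T10 = 7+9+5+6 = 27 giving 27 days.
T1 has 4 days of float (longest path through it is 23).
That remains the longest chain; total 27 days.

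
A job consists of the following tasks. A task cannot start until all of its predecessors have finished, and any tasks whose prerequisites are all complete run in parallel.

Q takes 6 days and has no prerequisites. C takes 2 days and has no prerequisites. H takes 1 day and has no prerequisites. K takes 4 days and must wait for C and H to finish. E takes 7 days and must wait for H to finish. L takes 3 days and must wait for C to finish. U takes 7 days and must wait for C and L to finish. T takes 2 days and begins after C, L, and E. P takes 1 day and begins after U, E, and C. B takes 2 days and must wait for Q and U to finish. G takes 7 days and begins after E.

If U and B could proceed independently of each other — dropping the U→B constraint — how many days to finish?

15

With the dependency in place, H→E→G = 1+7+7 = 15 sets the finish at 15 days.
Without U→B, B's earliest start moves from 12 to 6.
After: H→E→G = 1+7+7 = 15 → 15 days.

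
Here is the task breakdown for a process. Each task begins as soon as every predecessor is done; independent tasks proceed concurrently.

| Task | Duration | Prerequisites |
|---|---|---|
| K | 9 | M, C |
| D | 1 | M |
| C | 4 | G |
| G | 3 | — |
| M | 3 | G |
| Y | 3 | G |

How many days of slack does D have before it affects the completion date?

G→C→K = 3+4+9 = 16 sets the makespan at 16 days.
Longest path through D: 7 days (earliest finish 7, latest finish 16).
Slack of D = 15 − 6 = 9 days.

9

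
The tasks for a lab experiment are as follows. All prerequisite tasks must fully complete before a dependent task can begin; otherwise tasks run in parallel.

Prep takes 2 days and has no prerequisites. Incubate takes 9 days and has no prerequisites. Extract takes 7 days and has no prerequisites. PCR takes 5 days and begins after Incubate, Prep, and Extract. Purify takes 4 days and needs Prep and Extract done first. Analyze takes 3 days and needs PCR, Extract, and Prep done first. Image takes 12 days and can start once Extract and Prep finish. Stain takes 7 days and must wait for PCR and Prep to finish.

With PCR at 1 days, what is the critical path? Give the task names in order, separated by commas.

Critical path before the change: Incubate→PCR→Stain = 9+5+7 = 21 giving 21 days.
PCR lies on that path, so at 1 day the path becomes 17 days.
The binding chain switches to Extract→Image = 7+12 = 19; finish 19 days.

Extract, Image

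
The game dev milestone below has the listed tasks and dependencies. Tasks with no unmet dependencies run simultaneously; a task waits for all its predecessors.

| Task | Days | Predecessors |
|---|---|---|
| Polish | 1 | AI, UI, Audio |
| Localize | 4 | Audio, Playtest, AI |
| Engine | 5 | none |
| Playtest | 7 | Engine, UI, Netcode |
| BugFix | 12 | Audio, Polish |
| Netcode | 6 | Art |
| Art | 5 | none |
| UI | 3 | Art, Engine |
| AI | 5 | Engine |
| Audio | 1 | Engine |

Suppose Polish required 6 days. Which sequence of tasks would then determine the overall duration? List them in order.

As given, the longest chain is Engine→AI→Polish→BugFix = 5+5+1+12 = 23, so the finish is 23 days.
Since Polish is critical, the +5 change carries straight to that chain (now 28 days).
That remains the longest chain; total 28 days.

Engine, AI, Polish, BugFix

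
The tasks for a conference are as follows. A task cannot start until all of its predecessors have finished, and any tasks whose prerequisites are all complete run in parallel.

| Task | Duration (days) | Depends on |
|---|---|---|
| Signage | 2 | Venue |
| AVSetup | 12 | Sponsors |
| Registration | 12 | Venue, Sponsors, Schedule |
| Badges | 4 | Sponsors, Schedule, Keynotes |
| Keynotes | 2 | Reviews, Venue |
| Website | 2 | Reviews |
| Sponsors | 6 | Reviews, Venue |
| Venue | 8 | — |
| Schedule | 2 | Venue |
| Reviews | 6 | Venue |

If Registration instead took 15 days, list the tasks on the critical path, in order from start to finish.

As given, the longest chain is Venue→Reviews→Sponsors→Registration = 8+6+6+12 = 32, so the finish is 32 days.
Registration lies on that path, so at 15 days the path becomes 35 days.
That remains the longest chain; total 35 days.

Venue, Reviews, Sponsors, Registration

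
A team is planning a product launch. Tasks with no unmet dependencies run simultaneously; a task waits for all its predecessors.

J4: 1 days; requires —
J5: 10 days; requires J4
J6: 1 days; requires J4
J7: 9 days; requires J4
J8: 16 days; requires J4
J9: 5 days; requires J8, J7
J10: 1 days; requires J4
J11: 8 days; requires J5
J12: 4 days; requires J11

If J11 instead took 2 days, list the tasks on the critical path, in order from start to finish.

J4, J8, J9

Baseline: J4→J5→J11→J12 = 1+10+8+4 = 23 → 23 days.
J11 is on the critical path; changing it to 2 makes that path 17 days.
New critical path: J4→J8→J9 = 1+16+5 = 22 ⇒ 22 days.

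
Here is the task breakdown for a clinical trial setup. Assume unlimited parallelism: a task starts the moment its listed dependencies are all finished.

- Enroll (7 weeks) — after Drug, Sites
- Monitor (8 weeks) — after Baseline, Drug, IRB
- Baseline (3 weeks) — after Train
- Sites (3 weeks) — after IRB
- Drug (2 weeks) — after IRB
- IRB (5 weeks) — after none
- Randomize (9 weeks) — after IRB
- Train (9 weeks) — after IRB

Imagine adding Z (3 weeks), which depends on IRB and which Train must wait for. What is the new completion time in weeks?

28

Originally the project takes 25 weeks.
With Z inserted, Train now waits for max(IRB, Z).
New critical path: IRB→Z→Train→Baseline→Monitor = 5+3+9+3+8 = 28 ⇒ 28 weeks.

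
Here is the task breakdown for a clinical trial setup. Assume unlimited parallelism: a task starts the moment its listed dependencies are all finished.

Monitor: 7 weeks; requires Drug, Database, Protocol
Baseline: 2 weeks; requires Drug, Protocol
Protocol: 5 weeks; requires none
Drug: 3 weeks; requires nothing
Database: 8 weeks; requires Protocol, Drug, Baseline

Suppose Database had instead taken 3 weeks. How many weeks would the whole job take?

Actual critical path: Protocol→Baseline→Database→Monitor = 5+2+8+7 = 22 ⇒ 22 weeks.
Database is on the critical path; changing it to 3 makes that path 17 weeks.
No other chain overtakes it, so the finish is 17 weeks.

17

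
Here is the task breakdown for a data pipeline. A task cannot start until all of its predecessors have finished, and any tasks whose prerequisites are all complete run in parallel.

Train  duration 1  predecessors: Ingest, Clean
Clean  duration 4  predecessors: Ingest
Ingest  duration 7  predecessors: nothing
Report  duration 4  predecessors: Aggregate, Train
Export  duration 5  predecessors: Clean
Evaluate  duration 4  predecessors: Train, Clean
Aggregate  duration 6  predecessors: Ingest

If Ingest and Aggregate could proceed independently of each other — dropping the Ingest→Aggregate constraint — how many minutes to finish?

Before: longest chain Ingest→Aggregate→Report = 7+6+4 = 17, finish 17.
Without Ingest→Aggregate, Aggregate's earliest start moves from 7 to 0.
The longest chain is now Ingest→Clean→Train→Evaluate = 7+4+1+4 = 16, so the plan takes 16 minutes.

16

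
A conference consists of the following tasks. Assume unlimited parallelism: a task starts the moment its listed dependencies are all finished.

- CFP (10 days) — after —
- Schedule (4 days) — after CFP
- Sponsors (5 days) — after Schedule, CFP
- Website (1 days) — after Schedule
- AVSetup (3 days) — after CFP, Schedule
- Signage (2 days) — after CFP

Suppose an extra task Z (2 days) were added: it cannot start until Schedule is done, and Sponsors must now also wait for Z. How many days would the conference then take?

Originally the conference takes 19 days.
With Z inserted, Sponsors now waits for max(Schedule, CFP, Z).
New critical path: CFP→Schedule→Z→Sponsors = 10+4+2+5 = 21 ⇒ 21 days.

21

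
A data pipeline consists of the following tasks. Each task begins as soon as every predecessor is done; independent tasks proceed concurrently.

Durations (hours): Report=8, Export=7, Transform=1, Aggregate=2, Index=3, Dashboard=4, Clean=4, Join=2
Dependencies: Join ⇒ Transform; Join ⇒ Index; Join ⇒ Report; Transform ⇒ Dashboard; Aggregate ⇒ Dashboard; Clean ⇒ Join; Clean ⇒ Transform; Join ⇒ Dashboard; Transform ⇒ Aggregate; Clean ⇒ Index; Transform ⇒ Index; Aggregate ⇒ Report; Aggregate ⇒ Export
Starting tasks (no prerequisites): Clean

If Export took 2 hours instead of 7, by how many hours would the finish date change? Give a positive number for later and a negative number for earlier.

0

Actual critical path: Clean→Join→Transform→Aggregate→Report = 4+2+1+2+8 = 17 ⇒ 17 hours.
Export has 1 hour of float (longest path through it is 16).
The critical path is still Clean→Join→Transform→Aggregate→Report; finish is now 17 hours.
Change in finish: 17 − 17 = +0 hours.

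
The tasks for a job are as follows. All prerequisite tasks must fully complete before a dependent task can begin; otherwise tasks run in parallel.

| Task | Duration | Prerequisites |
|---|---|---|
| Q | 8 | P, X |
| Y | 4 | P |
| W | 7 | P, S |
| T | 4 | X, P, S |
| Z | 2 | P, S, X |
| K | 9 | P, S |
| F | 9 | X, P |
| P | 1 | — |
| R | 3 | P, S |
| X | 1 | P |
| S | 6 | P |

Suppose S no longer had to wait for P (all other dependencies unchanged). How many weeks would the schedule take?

15

With the dependency in place, P→S→K = 1+6+9 = 16 sets the finish at 16 weeks.
Without P→S, S's earliest start moves from 1 to 0.
New critical path: S→K = 6+9 = 15 ⇒ 15 weeks.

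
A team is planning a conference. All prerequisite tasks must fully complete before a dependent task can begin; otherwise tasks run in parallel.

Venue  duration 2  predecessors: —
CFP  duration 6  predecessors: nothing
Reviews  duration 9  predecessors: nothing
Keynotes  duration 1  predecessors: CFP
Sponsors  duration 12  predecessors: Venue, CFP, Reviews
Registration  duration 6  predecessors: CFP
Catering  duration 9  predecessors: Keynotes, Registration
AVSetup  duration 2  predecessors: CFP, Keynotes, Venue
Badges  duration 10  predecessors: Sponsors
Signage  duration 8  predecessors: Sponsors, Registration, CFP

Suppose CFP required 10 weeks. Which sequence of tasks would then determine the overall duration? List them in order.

CFP, Sponsors, Badges

As given, the longest chain is Reviews→Sponsors→Badges = 9+12+10 = 31, so the finish is 31 weeks.
The longest path through CFP is only 28 weeks, so CFP has float 3.
The binding chain switches to CFP→Sponsors→Badges = 10+12+10 = 32; finish 32 weeks.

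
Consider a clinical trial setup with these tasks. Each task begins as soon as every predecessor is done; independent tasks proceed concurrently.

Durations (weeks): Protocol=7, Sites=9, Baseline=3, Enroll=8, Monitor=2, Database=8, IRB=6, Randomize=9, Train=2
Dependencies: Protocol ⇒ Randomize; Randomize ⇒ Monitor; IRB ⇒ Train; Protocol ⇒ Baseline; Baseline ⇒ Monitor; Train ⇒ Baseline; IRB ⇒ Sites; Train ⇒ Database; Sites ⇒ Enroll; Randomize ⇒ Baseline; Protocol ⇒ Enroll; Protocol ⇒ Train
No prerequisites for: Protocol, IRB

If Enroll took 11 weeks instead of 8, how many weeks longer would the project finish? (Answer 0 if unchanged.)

3

Baseline: IRB→Sites→Enroll = 6+9+8 = 23 → 23 weeks.
Enroll is on the critical path; changing it to 11 makes that path 26 weeks.
The critical path is still IRB→Sites→Enroll; finish is now 26 weeks.
Change in finish: 26 − 23 = +3 weeks.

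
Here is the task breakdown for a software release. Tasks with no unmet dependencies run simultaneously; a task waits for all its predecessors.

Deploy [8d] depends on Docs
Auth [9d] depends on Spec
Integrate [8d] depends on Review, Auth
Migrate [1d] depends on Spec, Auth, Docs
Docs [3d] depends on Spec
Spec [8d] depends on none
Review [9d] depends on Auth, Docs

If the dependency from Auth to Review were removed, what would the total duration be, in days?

28

Original critical path: Spec→Auth→Review→Integrate = 8+9+9+8 = 34 ⇒ 34 days.
Without Auth→Review, Review's earliest start moves from 17 to 11.
After: Spec→Docs→Review→Integrate = 8+3+9+8 = 28 → 28 days.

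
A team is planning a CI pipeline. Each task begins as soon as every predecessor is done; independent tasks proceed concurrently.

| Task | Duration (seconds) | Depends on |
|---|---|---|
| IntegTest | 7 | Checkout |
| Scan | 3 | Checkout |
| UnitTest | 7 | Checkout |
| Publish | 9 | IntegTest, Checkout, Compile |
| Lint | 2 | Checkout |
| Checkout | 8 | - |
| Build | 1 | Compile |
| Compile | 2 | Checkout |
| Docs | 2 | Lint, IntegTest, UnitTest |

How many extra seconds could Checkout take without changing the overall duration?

0

Checkout→IntegTest→Publish = 8+7+9 = 24 sets the makespan at 24 seconds.
Longest path through Checkout: 24 seconds (earliest finish 8, latest finish 8).
So Checkout can slip 8 − 8 = 0 seconds.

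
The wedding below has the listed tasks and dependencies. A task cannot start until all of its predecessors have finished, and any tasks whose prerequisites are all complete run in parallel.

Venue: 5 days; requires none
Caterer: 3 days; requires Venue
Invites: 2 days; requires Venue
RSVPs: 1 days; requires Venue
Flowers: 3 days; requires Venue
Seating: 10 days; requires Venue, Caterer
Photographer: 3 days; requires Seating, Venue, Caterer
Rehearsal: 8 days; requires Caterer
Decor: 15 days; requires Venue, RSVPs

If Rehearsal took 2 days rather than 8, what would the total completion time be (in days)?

Actual critical path: Venue→Caterer→Seating→Photographer = 5+3+10+3 = 21 ⇒ 21 days.
The longest path through Rehearsal is only 16 days, so Rehearsal has float 5.
The critical path is still Venue→Caterer→Seating→Photographer; finish is now 21 days.

21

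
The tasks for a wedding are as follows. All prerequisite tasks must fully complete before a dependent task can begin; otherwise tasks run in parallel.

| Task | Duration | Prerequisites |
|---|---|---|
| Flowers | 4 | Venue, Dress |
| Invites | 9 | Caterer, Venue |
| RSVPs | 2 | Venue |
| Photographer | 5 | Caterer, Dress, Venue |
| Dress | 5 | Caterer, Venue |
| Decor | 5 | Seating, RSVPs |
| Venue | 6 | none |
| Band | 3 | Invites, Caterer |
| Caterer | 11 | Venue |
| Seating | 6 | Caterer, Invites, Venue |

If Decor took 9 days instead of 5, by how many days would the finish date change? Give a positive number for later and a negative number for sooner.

Actual critical path: Venue→Caterer→Invites→Seating→Decor = 6+11+9+6+5 = 37 ⇒ 37 days.
Decor lies on that path, so at 9 days the path becomes 41 days.
That remains the longest chain; total 41 days.
Change in finish: 41 − 37 = +4 days.

4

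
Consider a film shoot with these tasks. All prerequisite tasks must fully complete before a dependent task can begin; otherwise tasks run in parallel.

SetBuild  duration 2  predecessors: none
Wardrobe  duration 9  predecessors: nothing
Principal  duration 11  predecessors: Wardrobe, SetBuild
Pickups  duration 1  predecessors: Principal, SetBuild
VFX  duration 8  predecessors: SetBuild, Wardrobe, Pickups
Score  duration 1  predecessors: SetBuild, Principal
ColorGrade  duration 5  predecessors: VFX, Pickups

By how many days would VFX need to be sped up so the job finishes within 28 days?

6

Current finish: 34 days; target: 28.
VFX is on every critical path, so each day cut from VFX cuts the finish by one (this holds down to a finish of 27).
Need 34 − 28 = 6 days off VFX → VFX becomes 2 days, finish becomes 28.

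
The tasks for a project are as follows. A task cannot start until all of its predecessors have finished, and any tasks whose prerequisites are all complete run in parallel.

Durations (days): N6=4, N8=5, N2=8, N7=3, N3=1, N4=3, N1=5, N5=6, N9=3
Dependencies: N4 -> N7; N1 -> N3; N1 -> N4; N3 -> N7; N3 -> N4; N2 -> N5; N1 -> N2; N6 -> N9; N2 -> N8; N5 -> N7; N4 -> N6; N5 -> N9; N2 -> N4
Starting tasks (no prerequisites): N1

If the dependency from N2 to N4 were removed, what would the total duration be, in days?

With the dependency in place, N1→N2→N4→N6→N9 = 5+8+3+4+3 = 23 sets the finish at 23 days.
Without N2→N4, N4's earliest start moves from 13 to 6.
The longest chain is now N1→N2→N5→N7 = 5+8+6+3 = 22, so the project takes 22 days.

22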